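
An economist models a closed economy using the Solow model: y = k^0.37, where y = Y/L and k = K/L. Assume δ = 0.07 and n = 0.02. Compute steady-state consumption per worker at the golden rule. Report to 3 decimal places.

c_gold ≈ 1.445

Break-even investment rate: n + δ = 0.02 + 0.07 = 0.09.
Golden rule sets MPK = n+δ: 0.37·k^(0.37−1) = 0.09, so k_gold = (0.37/0.09)^(1/0.63) ≈ 9.4306.
y_gold = 9.4306^0.37 ≈ 2.2939.
c_gold = y_gold − (n+δ)·k_gold = 2.2939 − 0.09·9.4306 ≈ 1.4452.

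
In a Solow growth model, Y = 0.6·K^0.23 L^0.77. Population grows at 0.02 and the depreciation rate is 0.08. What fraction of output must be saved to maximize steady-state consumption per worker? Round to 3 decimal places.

Break-even investment rate: n + δ = 0.02 + 0.08 = 0.1.
At the golden rule MPK = n+δ, and in any Cobb-Douglas steady state s = (n+δ)·k/y = MPK·k/y = capital's share 0.23.

s_gold = 0.230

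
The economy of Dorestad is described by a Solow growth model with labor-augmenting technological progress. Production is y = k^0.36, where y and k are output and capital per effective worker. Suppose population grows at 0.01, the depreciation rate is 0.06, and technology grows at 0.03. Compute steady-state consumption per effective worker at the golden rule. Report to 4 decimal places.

c_gold ≈ 1.3155

The effective depreciation rate is n + g + δ = 0.01 + 0.03 + 0.06 = 0.1.
At the golden rule the marginal product of capital equals n+g+δ: 0.36·k^(0.36−1) = 0.1. Solving, k_gold = (0.36/0.1)^(1/0.64) ≈ 7.3998.
y_gold = 7.3998^0.36 ≈ 2.0555.
c_gold = y_gold − (n+g+δ)·k_gold = 2.0555 − 0.1·7.3998 ≈ 1.3155.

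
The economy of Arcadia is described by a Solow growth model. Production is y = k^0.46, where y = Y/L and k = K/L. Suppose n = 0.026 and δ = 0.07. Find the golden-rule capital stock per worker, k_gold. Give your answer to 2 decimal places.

k_gold ≈ 18.20

Break-even investment rate: n + δ = 0.026 + 0.07 = 0.096.
Maximizing c = f(k) − (n+δ)·k gives f'(k) = n+δ, i.e. 0.46·k^(0.46−1) = 0.096, so k_gold = (0.46/0.096)^(1/0.54) ≈ 18.2037.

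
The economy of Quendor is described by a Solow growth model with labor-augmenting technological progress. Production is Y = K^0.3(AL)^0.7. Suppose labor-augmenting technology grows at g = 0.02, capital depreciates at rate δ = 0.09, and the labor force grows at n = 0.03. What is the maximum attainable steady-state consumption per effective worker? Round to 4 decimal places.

The effective depreciation rate is n + g + δ = 0.03 + 0.02 + 0.09 = 0.14.
Maximizing c = f(k) − (n+g+δ)·k gives f'(k) = n+g+δ, i.e. 0.3·k^(0.3−1) = 0.14, so k_gold = (0.3/0.14)^(1/0.7) ≈ 2.9706.
y_gold = 2.9706^0.3 ≈ 1.3863.
c_gold = y_gold − (n+g+δ)·k_gold = 1.3863 − 0.14·2.9706 ≈ 0.9704.

c_gold ≈ 0.9704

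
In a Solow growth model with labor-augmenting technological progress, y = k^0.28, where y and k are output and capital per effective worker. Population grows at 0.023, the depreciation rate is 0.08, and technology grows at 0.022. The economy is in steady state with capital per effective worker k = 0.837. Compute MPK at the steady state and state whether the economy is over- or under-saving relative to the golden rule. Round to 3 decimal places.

The effective depreciation rate is n + g + δ = 0.023 + 0.022 + 0.08 = 0.125.
MPK = 0.28·k^(0.28−1) = 0.28·0.837^(-0.72) ≈ 0.3183.
MPK > 0.125, so the economy is dynamically efficient (under-saving).

under-saving; MPK ≈ 0.318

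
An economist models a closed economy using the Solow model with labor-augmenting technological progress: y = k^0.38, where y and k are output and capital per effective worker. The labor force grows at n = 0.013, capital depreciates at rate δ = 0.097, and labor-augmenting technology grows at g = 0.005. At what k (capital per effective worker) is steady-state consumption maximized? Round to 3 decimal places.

k_gold ≈ 6.874

The effective depreciation rate is n + g + δ = 0.013 + 0.005 + 0.097 = 0.115.
At the golden rule the marginal product of capital equals n+g+δ: 0.38·k^(0.38−1) = 0.115. Solving, k_gold = (0.38/0.115)^(1/0.62) ≈ 6.8744.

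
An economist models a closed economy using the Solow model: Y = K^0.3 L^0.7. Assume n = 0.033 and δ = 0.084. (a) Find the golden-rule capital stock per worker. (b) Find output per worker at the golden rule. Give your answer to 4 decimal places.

n + δ = 0.033 + 0.084 = 0.117.
Maximizing c = f(k) − (n+δ)·k gives f'(k) = n+δ, i.e. 0.3·k^(0.3−1) = 0.117, so k_gold = (0.3/0.117)^(1/0.7) ≈ 3.8388.
y_gold = 3.8388^0.3 ≈ 1.4971.

(a) k_gold ≈ 3.8388; (b) y_gold ≈ 1.4971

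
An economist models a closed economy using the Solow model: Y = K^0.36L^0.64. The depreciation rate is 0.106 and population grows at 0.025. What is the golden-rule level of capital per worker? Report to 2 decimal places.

The effective depreciation rate is n + δ = 0.025 + 0.106 = 0.131.
Setting f'(k) = n+δ gives 0.36·k^(0.36−1) = 0.131, hence k_gold = (0.36/0.131)^(1/0.64) ≈ 4.8527.

k_gold ≈ 4.85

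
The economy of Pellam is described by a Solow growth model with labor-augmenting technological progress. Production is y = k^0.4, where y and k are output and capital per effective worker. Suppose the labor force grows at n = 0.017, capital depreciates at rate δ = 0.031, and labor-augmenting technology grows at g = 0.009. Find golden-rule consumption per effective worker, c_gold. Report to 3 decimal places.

c_gold ≈ 2.199

n + g + δ = 0.017 + 0.009 + 0.031 = 0.057.
Golden rule sets MPK = n+g+δ: 0.4·k^(0.4−1) = 0.057, so k_gold = (0.4/0.057)^(1/0.6) ≈ 25.7222.
y_gold = 25.7222^0.4 ≈ 3.6654.
c_gold = y_gold − (n+g+δ)·k_gold = 3.6654 − 0.057·25.7222 ≈ 2.1993.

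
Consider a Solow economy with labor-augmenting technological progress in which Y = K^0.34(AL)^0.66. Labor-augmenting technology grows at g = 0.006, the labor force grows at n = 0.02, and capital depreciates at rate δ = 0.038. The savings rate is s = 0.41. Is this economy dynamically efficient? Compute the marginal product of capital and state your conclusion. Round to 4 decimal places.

Capital per effective worker breaks even when investment replaces (n + g + δ)·k; here n + g + δ = 0.064.
Steady-state k*: s·k^0.34 = 0.064·k gives k* = (0.41/0.064)^(1/0.66) ≈ 16.6774.
MPK = 0.34·16.6774^(-0.66) ≈ 0.0531.
MPK < n+g+δ = 0.064, so the economy is dynamically inefficient (over-saving).

dynamically inefficient; MPK ≈ 0.0531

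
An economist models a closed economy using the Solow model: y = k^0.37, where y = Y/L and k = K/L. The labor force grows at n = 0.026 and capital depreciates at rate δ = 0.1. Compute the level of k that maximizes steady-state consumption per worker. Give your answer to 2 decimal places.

k_gold ≈ 5.53

Break-even investment rate: n + δ = 0.026 + 0.1 = 0.126.
Maximizing c = f(k) − (n+δ)·k gives f'(k) = n+δ, i.e. 0.37·k^(0.37−1) = 0.126, so k_gold = (0.37/0.126)^(1/0.63) ≈ 5.5283.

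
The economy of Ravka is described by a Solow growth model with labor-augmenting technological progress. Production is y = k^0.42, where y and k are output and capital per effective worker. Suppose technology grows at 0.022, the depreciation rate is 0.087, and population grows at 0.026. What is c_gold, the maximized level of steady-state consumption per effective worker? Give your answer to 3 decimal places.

c_gold ≈ 1.319

Break-even investment rate: n + g + δ = 0.026 + 0.022 + 0.087 = 0.135.
Maximizing c = f(k) − (n+g+δ)·k gives f'(k) = n+g+δ, i.e. 0.42·k^(0.42−1) = 0.135, so k_gold = (0.42/0.135)^(1/0.58) ≈ 7.0771.
y_gold = 7.0771^0.42 ≈ 2.2748.
c_gold = y_gold − (n+g+δ)·k_gold = 2.2748 − 0.135·7.0771 ≈ 1.3194.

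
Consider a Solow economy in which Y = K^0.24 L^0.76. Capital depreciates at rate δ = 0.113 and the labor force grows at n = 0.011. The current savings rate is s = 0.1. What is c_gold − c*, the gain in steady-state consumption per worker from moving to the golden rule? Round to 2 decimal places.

Δc ≈ 0.10

Capital per worker breaks even when investment replaces (n + δ)·k; here n + δ = 0.124.
Current steady state (s = 0.1): k* = (0.1/0.124)^(1/0.76) ≈ 0.7535, y* = 0.7535^0.24 ≈ 0.9343, c* = (1−0.1)·0.9343 ≈ 0.8409.
At the golden rule the marginal product of capital equals n+δ: 0.24·k^(0.24−1) = 0.124. Solving, k_gold = (0.24/0.124)^(1/0.76) ≈ 2.3843.
y_gold = 2.3843^0.24 ≈ 1.2319, c_gold = y_gold − 0.124·k_gold ≈ 0.9362.
Gain: Δc = 0.9362 − 0.8409 ≈ 0.0953.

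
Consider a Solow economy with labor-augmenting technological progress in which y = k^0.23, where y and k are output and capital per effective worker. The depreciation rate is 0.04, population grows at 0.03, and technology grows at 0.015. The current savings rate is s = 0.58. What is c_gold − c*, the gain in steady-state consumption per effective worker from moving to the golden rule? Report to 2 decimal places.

Break-even investment rate: n + g + δ = 0.03 + 0.015 + 0.04 = 0.085.
Current steady state (s = 0.58): k* = (0.58/0.085)^(1/0.77) ≈ 12.1096, y* = 12.1096^0.23 ≈ 1.7747, c* = (1−0.58)·1.7747 ≈ 0.7454.
At the golden rule the marginal product of capital equals n+g+δ: 0.23·k^(0.23−1) = 0.085. Solving, k_gold = (0.23/0.085)^(1/0.77) ≈ 3.6428.
y_gold = 3.6428^0.23 ≈ 1.3463, c_gold = y_gold − 0.085·k_gold ≈ 1.0366.
Gain: Δc = 1.0366 − 0.7454 ≈ 0.2913.

Δc ≈ 0.29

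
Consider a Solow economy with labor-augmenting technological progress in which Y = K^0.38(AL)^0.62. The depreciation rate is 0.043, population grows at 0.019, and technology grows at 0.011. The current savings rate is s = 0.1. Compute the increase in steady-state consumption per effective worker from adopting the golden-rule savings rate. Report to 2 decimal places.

The effective depreciation rate is n + g + δ = 0.019 + 0.011 + 0.043 = 0.073.
Current steady state (s = 0.1): k* = (0.1/0.073)^(1/0.62) ≈ 1.6613, y* = 1.6613^0.38 ≈ 1.2127, c* = (1−0.1)·1.2127 ≈ 1.0915.
At the golden rule the marginal product of capital equals n+g+δ: 0.38·k^(0.38−1) = 0.073. Solving, k_gold = (0.38/0.073)^(1/0.62) ≈ 14.3081.
y_gold = 14.3081^0.38 ≈ 2.7487, c_gold = y_gold − 0.073·k_gold ≈ 1.7042.
Gain: Δc = 1.7042 − 1.0915 ≈ 0.6127.

Δc ≈ 0.61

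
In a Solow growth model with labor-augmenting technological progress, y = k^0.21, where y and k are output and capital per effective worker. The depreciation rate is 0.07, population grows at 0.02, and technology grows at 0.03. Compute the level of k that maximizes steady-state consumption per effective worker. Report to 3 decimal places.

Capital per effective worker breaks even when investment replaces (n + g + δ)·k; here n + g + δ = 0.12.
Maximizing c = f(k) − (n+g+δ)·k gives f'(k) = n+g+δ, i.e. 0.21·k^(0.21−1) = 0.12, so k_gold = (0.21/0.12)^(1/0.79) ≈ 2.0307.

k_gold ≈ 2.031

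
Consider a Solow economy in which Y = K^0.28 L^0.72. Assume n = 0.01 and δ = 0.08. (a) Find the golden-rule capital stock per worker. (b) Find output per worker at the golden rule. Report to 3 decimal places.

The effective depreciation rate is n + δ = 0.01 + 0.08 = 0.09.
Maximizing c = f(k) − (n+δ)·k gives f'(k) = n+δ, i.e. 0.28·k^(0.28−1) = 0.09, so k_gold = (0.28/0.09)^(1/0.72) ≈ 4.8373.
y_gold = 4.8373^0.28 ≈ 1.5549.

(a) k_gold ≈ 4.837; (b) y_gold ≈ 1.555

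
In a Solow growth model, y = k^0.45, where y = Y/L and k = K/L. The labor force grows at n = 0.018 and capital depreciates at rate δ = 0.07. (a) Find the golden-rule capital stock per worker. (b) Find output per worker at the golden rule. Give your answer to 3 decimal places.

Break-even investment rate: n + δ = 0.018 + 0.07 = 0.088.
Setting f'(k) = n+δ gives 0.45·k^(0.45−1) = 0.088, hence k_gold = (0.45/0.088)^(1/0.55) ≈ 19.4357.
y_gold = 19.4357^0.45 ≈ 3.8008.

(a) k_gold ≈ 19.436; (b) y_gold ≈ 3.801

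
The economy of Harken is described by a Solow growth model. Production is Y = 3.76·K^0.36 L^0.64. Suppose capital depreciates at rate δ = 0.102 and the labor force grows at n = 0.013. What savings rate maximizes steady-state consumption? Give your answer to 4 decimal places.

s_gold = 0.3600

Capital per worker breaks even when investment replaces (n + δ)·k; here n + δ = 0.115.
At the golden rule MPK = n+δ, and in any Cobb-Douglas steady state s = (n+δ)·k/y = MPK·k/y = capital's share 0.36.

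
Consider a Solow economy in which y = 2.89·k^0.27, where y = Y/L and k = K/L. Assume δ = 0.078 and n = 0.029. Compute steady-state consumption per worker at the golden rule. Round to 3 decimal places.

The effective depreciation rate is n + δ = 0.029 + 0.078 = 0.107.
Setting f'(k) = n+δ gives 0.27·2.89·k^(0.27−1) = 0.107, hence k_gold = (0.27·2.89/0.107)^(1/0.73) ≈ 15.2063.
y_gold = 2.89·15.2063^0.27 ≈ 6.0262.
c_gold = y_gold − (n+δ)·k_gold = 6.0262 − 0.107·15.2063 ≈ 4.3991.

c_gold ≈ 4.399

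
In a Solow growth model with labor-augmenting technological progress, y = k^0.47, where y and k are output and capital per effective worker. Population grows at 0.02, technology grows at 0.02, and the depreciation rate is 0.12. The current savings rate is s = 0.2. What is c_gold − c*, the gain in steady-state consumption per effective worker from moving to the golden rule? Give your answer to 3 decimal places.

Δc ≈ 0.403

Capital per effective worker breaks even when investment replaces (n + g + δ)·k; here n + g + δ = 0.16.
Current steady state (s = 0.2): k* = (0.2/0.16)^(1/0.53) ≈ 1.5235, y* = 1.5235^0.47 ≈ 1.2188, c* = (1−0.2)·1.2188 ≈ 0.9751.
At the golden rule the marginal product of capital equals n+g+δ: 0.47·k^(0.47−1) = 0.16. Solving, k_gold = (0.47/0.16)^(1/0.53) ≈ 7.6380.
y_gold = 7.6380^0.47 ≈ 2.6002, c_gold = y_gold − 0.16·k_gold ≈ 1.3781.
Gain: Δc = 1.3781 − 0.9751 ≈ 0.4030.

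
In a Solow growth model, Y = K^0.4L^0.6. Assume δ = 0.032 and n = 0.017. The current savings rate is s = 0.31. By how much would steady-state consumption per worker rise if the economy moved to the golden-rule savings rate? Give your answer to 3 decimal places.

n + δ = 0.017 + 0.032 = 0.049.
Current steady state (s = 0.31): k* = (0.31/0.049)^(1/0.6) ≈ 21.6409, y* = 21.6409^0.4 ≈ 3.4207, c* = (1−0.31)·3.4207 ≈ 2.3603.
Golden rule sets MPK = n+δ: 0.4·k^(0.4−1) = 0.049, so k_gold = (0.4/0.049)^(1/0.6) ≈ 33.0958.
y_gold = 33.0958^0.4 ≈ 4.0542, c_gold = y_gold − 0.049·k_gold ≈ 2.4325.
Gain: Δc = 2.4325 − 2.3603 ≈ 0.0723.

Δc ≈ 0.072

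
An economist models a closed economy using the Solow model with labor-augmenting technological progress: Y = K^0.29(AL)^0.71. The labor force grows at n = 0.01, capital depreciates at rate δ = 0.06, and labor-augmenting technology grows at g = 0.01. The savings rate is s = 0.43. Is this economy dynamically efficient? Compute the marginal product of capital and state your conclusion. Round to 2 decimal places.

Capital per effective worker breaks even when investment replaces (n + g + δ)·k; here n + g + δ = 0.08.
Steady-state k*: s·k^0.29 = 0.08·k gives k* = (0.43/0.08)^(1/0.71) ≈ 10.6832.
MPK = 0.29·10.6832^(-0.71) ≈ 0.0540.
MPK < n+g+δ = 0.08, so the economy is dynamically inefficient (over-saving).

dynamically inefficient; MPK ≈ 0.05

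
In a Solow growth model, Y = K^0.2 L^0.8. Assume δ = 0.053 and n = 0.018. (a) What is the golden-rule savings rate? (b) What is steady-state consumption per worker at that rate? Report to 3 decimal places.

The effective depreciation rate is n + δ = 0.018 + 0.053 = 0.071.
For Cobb-Douglas, s_gold equals capital's share: s_gold = 0.2.
Golden rule sets MPK = n+δ: 0.2·k^(0.2−1) = 0.071, so k_gold = (0.2/0.071)^(1/0.8) ≈ 3.6493.
y_gold = 3.6493^0.2 ≈ 1.2955; c_gold = (1−0.2)·y_gold ≈ 1.0364.

(a) s_gold = 0.200; (b) c_gold ≈ 1.036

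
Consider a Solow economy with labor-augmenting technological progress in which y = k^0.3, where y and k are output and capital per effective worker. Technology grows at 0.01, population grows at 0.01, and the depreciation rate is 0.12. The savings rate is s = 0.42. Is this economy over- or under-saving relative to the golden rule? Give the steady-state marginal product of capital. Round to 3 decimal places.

over-saving; MPK ≈ 0.100

n + g + δ = 0.01 + 0.01 + 0.12 = 0.14.
Steady-state k*: s·k^0.3 = 0.14·k gives k* = (0.42/0.14)^(1/0.7) ≈ 4.8040.
MPK = 0.3·4.8040^(-0.7) ≈ 0.1000.
MPK < n+g+δ = 0.14, so the economy is dynamically inefficient (over-saving).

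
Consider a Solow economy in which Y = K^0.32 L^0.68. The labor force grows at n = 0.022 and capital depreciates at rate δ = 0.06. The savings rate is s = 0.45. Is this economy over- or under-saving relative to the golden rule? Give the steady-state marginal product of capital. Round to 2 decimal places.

n + δ = 0.022 + 0.06 = 0.082.
Steady-state k*: s·k^0.32 = 0.082·k gives k* = (0.45/0.082)^(1/0.68) ≈ 12.2279.
MPK = 0.32·12.2279^(-0.68) ≈ 0.0583.
MPK < n+δ = 0.082, so the economy is dynamically inefficient (over-saving).

over-saving; MPK ≈ 0.06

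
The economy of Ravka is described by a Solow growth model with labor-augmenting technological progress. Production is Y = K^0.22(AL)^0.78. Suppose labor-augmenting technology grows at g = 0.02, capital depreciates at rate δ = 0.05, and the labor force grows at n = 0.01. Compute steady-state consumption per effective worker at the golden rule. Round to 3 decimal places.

c_gold ≈ 1.038

Capital per effective worker breaks even when investment replaces (n + g + δ)·k; here n + g + δ = 0.08.
Golden rule sets MPK = n+g+δ: 0.22·k^(0.22−1) = 0.08, so k_gold = (0.22/0.08)^(1/0.78) ≈ 3.6580.
y_gold = 3.6580^0.22 ≈ 1.3302.
c_gold = y_gold − (n+g+δ)·k_gold = 1.3302 − 0.08·3.6580 ≈ 1.0375.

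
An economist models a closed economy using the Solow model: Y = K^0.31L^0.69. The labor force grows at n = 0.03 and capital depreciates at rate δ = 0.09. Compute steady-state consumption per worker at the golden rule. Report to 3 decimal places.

Break-even investment rate: n + δ = 0.03 + 0.09 = 0.12.
Golden rule sets MPK = n+δ: 0.31·k^(0.31−1) = 0.12, so k_gold = (0.31/0.12)^(1/0.69) ≈ 3.9570.
y_gold = 3.9570^0.31 ≈ 1.5317.
c_gold = y_gold − (n+δ)·k_gold = 1.5317 − 0.12·3.9570 ≈ 1.0569.

c_gold ≈ 1.057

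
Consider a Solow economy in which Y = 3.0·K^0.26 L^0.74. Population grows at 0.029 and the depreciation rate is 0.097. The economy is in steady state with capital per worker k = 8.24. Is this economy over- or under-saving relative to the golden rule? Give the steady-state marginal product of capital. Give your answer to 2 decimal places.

n + δ = 0.029 + 0.097 = 0.126.
MPK = 0.26·3.0·k^(0.26−1) = 0.26·3.0·8.24^(-0.74) ≈ 0.1638.
MPK > 0.126, so the economy is dynamically efficient (under-saving).

under-saving; MPK ≈ 0.16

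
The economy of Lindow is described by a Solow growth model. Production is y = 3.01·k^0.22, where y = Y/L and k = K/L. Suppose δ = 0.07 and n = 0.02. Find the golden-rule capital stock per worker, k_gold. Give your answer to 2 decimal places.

Capital per worker breaks even when investment replaces (n + δ)·k; here n + δ = 0.09.
Setting f'(k) = n+δ gives 0.22·3.01·k^(0.22−1) = 0.09, hence k_gold = (0.22·3.01/0.09)^(1/0.78) ≈ 12.9185.

k_gold ≈ 12.92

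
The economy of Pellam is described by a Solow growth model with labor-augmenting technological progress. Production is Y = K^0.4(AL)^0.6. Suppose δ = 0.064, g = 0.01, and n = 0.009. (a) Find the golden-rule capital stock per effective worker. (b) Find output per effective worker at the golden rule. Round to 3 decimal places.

(a) k_gold ≈ 13.750; (b) y_gold ≈ 2.853

Capital per effective worker breaks even when investment replaces (n + g + δ)·k; here n + g + δ = 0.083.
Maximizing c = f(k) − (n+g+δ)·k gives f'(k) = n+g+δ, i.e. 0.4·k^(0.4−1) = 0.083, so k_gold = (0.4/0.083)^(1/0.6) ≈ 13.7500.
y_gold = 13.7500^0.4 ≈ 2.8531.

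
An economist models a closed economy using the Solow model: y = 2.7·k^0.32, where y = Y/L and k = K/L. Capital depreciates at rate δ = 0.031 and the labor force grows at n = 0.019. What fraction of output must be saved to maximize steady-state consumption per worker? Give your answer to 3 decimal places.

s_gold = 0.320

Capital per worker breaks even when investment replaces (n + δ)·k; here n + δ = 0.05.
At the golden rule MPK = n+δ, and in any Cobb-Douglas steady state s = (n+δ)·k/y = MPK·k/y = capital's share 0.32.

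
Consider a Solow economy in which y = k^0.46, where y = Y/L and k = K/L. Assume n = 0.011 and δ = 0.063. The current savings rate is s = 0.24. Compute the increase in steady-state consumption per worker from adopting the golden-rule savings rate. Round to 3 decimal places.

The effective depreciation rate is n + δ = 0.011 + 0.063 = 0.074.
Current steady state (s = 0.24): k* = (0.24/0.074)^(1/0.54) ≈ 8.8361, y* = 8.8361^0.46 ≈ 2.7245, c* = (1−0.24)·2.7245 ≈ 2.0706.
At the golden rule the marginal product of capital equals n+δ: 0.46·k^(0.46−1) = 0.074. Solving, k_gold = (0.46/0.074)^(1/0.54) ≈ 29.4776.
y_gold = 29.4776^0.46 ≈ 4.7421, c_gold = y_gold − 0.074·k_gold ≈ 2.5607.
Gain: Δc = 2.5607 − 2.0706 ≈ 0.4901.

Δc ≈ 0.490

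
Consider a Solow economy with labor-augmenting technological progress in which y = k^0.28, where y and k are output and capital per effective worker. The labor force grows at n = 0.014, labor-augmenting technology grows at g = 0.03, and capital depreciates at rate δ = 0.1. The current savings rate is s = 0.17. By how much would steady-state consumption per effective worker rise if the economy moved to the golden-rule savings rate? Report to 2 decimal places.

Break-even investment rate: n + g + δ = 0.014 + 0.03 + 0.1 = 0.144.
Current steady state (s = 0.17): k* = (0.17/0.144)^(1/0.72) ≈ 1.2593, y* = 1.2593^0.28 ≈ 1.0667, c* = (1−0.17)·1.0667 ≈ 0.8853.
Setting f'(k) = n+g+δ gives 0.28·k^(0.28−1) = 0.144, hence k_gold = (0.28/0.144)^(1/0.72) ≈ 2.5183.
y_gold = 2.5183^0.28 ≈ 1.2951, c_gold = y_gold − 0.144·k_gold ≈ 0.9325.
Gain: Δc = 0.9325 − 0.8853 ≈ 0.0471.

Δc ≈ 0.05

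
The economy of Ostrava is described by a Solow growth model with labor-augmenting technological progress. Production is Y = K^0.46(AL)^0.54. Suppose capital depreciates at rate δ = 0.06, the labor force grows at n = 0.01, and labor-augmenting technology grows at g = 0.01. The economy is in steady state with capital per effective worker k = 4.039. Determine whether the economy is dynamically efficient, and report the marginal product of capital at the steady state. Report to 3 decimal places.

The effective depreciation rate is n + g + δ = 0.01 + 0.01 + 0.06 = 0.08.
MPK = 0.46·k^(0.46−1) = 0.46·4.039^(-0.54) ≈ 0.2165.
MPK > 0.08, so the economy is dynamically efficient (under-saving).

dynamically efficient; MPK ≈ 0.216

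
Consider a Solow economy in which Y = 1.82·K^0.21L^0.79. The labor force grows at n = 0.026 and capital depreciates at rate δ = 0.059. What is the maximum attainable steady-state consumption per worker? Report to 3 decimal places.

The effective depreciation rate is n + δ = 0.026 + 0.059 = 0.085.
At the golden rule the marginal product of capital equals n+δ: 0.21·1.82·k^(0.21−1) = 0.085. Solving, k_gold = (0.21·1.82/0.085)^(1/0.79) ≈ 6.7053.
y_gold = 1.82·6.7053^0.21 ≈ 2.7141.
c_gold = y_gold − (n+δ)·k_gold = 2.7141 − 0.085·6.7053 ≈ 2.1441.

c_gold ≈ 2.144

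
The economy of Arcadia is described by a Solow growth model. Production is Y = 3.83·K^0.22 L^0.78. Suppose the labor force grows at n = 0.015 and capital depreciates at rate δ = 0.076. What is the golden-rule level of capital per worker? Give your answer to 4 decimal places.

k_gold ≈ 17.3462

The effective depreciation rate is n + δ = 0.015 + 0.076 = 0.091.
Golden rule sets MPK = n+δ: 0.22·3.83·k^(0.22−1) = 0.091, so k_gold = (0.22·3.83/0.091)^(1/0.78) ≈ 17.3462.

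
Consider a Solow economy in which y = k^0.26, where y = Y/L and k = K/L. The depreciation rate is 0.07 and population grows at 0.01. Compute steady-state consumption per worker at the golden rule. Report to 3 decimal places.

c_gold ≈ 1.120

The effective depreciation rate is n + δ = 0.01 + 0.07 = 0.08.
Maximizing c = f(k) − (n+δ)·k gives f'(k) = n+δ, i.e. 0.26·k^(0.26−1) = 0.08, so k_gold = (0.26/0.08)^(1/0.74) ≈ 4.9174.
y_gold = 4.9174^0.26 ≈ 1.5130.
c_gold = y_gold − (n+δ)·k_gold = 1.5130 − 0.08·4.9174 ≈ 1.1197.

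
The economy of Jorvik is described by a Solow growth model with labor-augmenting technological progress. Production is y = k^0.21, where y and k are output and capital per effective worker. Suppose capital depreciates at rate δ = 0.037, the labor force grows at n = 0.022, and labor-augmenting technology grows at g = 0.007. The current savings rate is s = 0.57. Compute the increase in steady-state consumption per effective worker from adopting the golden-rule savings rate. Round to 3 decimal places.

Δc ≈ 0.312

Capital per effective worker breaks even when investment replaces (n + g + δ)·k; here n + g + δ = 0.066.
Current steady state (s = 0.57): k* = (0.57/0.066)^(1/0.79) ≈ 15.3190, y* = 15.3190^0.21 ≈ 1.7738, c* = (1−0.57)·1.7738 ≈ 0.7627.
Setting f'(k) = n+g+δ gives 0.21·k^(0.21−1) = 0.066, hence k_gold = (0.21/0.066)^(1/0.79) ≈ 4.3281.
y_gold = 4.3281^0.21 ≈ 1.3603, c_gold = y_gold − 0.066·k_gold ≈ 1.0746.
Gain: Δc = 1.0746 − 0.7627 ≈ 0.3119.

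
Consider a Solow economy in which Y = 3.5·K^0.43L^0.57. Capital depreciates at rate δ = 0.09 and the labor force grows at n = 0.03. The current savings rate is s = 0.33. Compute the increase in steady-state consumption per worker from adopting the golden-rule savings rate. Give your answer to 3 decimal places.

Δc ≈ 0.502

n + δ = 0.03 + 0.09 = 0.12.
Current steady state (s = 0.33): k* = (0.33·3.5/0.12)^(1/0.57) ≈ 53.1208, y* = 3.5·53.1208^0.43 ≈ 19.3166, c* = (1−0.33)·19.3166 ≈ 12.9422.
Maximizing c = f(k) − (n+δ)·k gives f'(k) = n+δ, i.e. 0.43·3.5·k^(0.43−1) = 0.12, so k_gold = (0.43·3.5/0.12)^(1/0.57) ≈ 84.5160.
y_gold = 3.5·84.5160^0.43 ≈ 23.5859, c_gold = y_gold − 0.12·k_gold ≈ 13.4439.
Gain: Δc = 13.4439 − 12.9422 ≈ 0.5018.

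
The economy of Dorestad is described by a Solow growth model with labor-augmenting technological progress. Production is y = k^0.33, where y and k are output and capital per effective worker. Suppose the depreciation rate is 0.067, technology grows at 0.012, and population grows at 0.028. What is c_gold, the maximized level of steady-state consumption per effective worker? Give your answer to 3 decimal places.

Break-even investment rate: n + g + δ = 0.028 + 0.012 + 0.067 = 0.107.
Setting f'(k) = n+g+δ gives 0.33·k^(0.33−1) = 0.107, hence k_gold = (0.33/0.107)^(1/0.67) ≈ 5.3709.
y_gold = 5.3709^0.33 ≈ 1.7415.
c_gold = y_gold − (n+g+δ)·k_gold = 1.7415 − 0.107·5.3709 ≈ 1.1668.

c_gold ≈ 1.167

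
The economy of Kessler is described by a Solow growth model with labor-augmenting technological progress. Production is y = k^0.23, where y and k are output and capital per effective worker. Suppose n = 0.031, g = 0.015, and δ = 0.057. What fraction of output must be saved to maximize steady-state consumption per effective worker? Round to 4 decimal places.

n + g + δ = 0.031 + 0.015 + 0.057 = 0.103.
At the golden rule MPK = n+g+δ, and in any Cobb-Douglas steady state s = (n+g+δ)·k/y = MPK·k/y = capital's share 0.23.

s_gold = 0.2300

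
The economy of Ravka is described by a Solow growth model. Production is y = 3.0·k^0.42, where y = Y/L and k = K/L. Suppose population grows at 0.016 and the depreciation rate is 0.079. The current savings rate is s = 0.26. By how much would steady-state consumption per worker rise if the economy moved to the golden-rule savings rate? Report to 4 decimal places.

n + δ = 0.016 + 0.079 = 0.095.
Current steady state (s = 0.26): k* = (0.26·3.0/0.095)^(1/0.58) ≈ 37.7139, y* = 3.0·37.7139^0.42 ≈ 13.7801, c* = (1−0.26)·13.7801 ≈ 10.1973.
Maximizing c = f(k) − (n+δ)·k gives f'(k) = n+δ, i.e. 0.42·3.0·k^(0.42−1) = 0.095, so k_gold = (0.42·3.0/0.095)^(1/0.58) ≈ 86.2180.
y_gold = 3.0·86.2180^0.42 ≈ 19.5017, c_gold = y_gold − 0.095·k_gold ≈ 11.3110.
Gain: Δc = 11.3110 − 10.1973 ≈ 1.1137.

Δc ≈ 1.1137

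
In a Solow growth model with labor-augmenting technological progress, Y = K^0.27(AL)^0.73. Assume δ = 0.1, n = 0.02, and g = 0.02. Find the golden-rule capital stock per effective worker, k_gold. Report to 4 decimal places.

Break-even investment rate: n + g + δ = 0.02 + 0.02 + 0.1 = 0.14.
Golden rule sets MPK = n+g+δ: 0.27·k^(0.27−1) = 0.14, so k_gold = (0.27/0.14)^(1/0.73) ≈ 2.4589.

k_gold ≈ 2.4589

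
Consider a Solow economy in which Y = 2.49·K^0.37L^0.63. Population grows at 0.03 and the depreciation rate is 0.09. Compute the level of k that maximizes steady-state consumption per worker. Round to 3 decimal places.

n + δ = 0.03 + 0.09 = 0.12.
Golden rule sets MPK = n+δ: 0.37·2.49·k^(0.37−1) = 0.12, so k_gold = (0.37·2.49/0.12)^(1/0.63) ≈ 25.4162.

k_gold ≈ 25.416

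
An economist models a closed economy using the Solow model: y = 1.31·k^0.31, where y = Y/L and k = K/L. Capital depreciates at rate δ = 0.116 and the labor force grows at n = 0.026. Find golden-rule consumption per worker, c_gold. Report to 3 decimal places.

The effective depreciation rate is n + δ = 0.026 + 0.116 = 0.142.
Setting f'(k) = n+δ gives 0.31·1.31·k^(0.31−1) = 0.142, hence k_gold = (0.31·1.31/0.142)^(1/0.69) ≈ 4.5853.
y_gold = 1.31·4.5853^0.31 ≈ 2.1004.
c_gold = y_gold − (n+δ)·k_gold = 2.1004 − 0.142·4.5853 ≈ 1.4493.

c_gold ≈ 1.449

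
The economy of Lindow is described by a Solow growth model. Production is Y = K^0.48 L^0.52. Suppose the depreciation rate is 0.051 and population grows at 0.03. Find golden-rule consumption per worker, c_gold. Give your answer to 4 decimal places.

c_gold ≈ 2.6873

n + δ = 0.03 + 0.051 = 0.081.
Setting f'(k) = n+δ gives 0.48·k^(0.48−1) = 0.081, hence k_gold = (0.48/0.081)^(1/0.52) ≈ 30.6245.
y_gold = 30.6245^0.48 ≈ 5.1679.
c_gold = y_gold − (n+δ)·k_gold = 5.1679 − 0.081·30.6245 ≈ 2.6873.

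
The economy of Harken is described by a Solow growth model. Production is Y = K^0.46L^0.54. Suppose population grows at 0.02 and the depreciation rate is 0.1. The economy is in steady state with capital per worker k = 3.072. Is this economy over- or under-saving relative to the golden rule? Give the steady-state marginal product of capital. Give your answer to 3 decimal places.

n + δ = 0.02 + 0.1 = 0.12.
MPK = 0.46·k^(0.46−1) = 0.46·3.072^(-0.54) ≈ 0.2509.
MPK > 0.12, so the economy is dynamically efficient (under-saving).

under-saving; MPK ≈ 0.251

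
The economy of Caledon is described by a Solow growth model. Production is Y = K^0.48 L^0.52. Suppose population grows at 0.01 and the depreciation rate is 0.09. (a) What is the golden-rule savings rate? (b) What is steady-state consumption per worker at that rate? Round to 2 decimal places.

(a) s_gold = 0.48; (b) c_gold ≈ 2.21

Break-even investment rate: n + δ = 0.01 + 0.09 = 0.1.
For Cobb-Douglas, s_gold equals capital's share: s_gold = 0.48.
Golden rule sets MPK = n+δ: 0.48·k^(0.48−1) = 0.1, so k_gold = (0.48/0.1)^(1/0.52) ≈ 20.4211.
y_gold = 20.4211^0.48 ≈ 4.2544; c_gold = (1−0.48)·y_gold ≈ 2.2123.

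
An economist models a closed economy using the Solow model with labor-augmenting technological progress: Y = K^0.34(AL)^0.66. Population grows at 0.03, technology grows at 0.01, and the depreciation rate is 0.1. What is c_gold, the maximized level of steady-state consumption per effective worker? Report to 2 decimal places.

c_gold ≈ 1.04

Capital per effective worker breaks even when investment replaces (n + g + δ)·k; here n + g + δ = 0.14.
Maximizing c = f(k) − (n+g+δ)·k gives f'(k) = n+g+δ, i.e. 0.34·k^(0.34−1) = 0.14, so k_gold = (0.34/0.14)^(1/0.66) ≈ 3.8359.
y_gold = 3.8359^0.34 ≈ 1.5795.
c_gold = y_gold − (n+g+δ)·k_gold = 1.5795 − 0.14·3.8359 ≈ 1.0425.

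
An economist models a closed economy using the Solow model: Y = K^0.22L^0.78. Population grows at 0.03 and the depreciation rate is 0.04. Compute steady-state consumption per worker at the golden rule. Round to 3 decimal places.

c_gold ≈ 1.077

The effective depreciation rate is n + δ = 0.03 + 0.04 = 0.07.
Golden rule sets MPK = n+δ: 0.22·k^(0.22−1) = 0.07, so k_gold = (0.22/0.07)^(1/0.78) ≈ 4.3411.
y_gold = 4.3411^0.22 ≈ 1.3812.
c_gold = y_gold − (n+δ)·k_gold = 1.3812 − 0.07·4.3411 ≈ 1.0774.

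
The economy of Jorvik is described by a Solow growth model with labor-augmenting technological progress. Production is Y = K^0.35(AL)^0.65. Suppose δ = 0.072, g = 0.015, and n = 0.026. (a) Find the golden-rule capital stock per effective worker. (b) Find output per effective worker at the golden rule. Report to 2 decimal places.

(a) k_gold ≈ 5.69; (b) y_gold ≈ 1.84

Break-even investment rate: n + g + δ = 0.026 + 0.015 + 0.072 = 0.113.
At the golden rule the marginal product of capital equals n+g+δ: 0.35·k^(0.35−1) = 0.113. Solving, k_gold = (0.35/0.113)^(1/0.65) ≈ 5.6934.
y_gold = 5.6934^0.35 ≈ 1.8381.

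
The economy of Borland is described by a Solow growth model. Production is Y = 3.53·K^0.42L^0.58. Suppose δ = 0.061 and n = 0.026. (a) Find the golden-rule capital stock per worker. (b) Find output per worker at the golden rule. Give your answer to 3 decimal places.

n + δ = 0.026 + 0.061 = 0.087.
At the golden rule the marginal product of capital equals n+δ: 0.42·3.53·k^(0.42−1) = 0.087. Solving, k_gold = (0.42·3.53/0.087)^(1/0.58) ≈ 132.8263.
y_gold = 3.53·132.8263^0.42 ≈ 27.5140.

(a) k_gold ≈ 132.826; (b) y_gold ≈ 27.514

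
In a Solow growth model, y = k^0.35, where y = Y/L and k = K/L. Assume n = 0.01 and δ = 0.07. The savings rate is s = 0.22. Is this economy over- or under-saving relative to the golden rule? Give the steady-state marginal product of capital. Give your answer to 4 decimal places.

Break-even investment rate: n + δ = 0.01 + 0.07 = 0.08.
Steady-state k*: s·k^0.35 = 0.08·k gives k* = (0.22/0.08)^(1/0.65) ≈ 4.7413.
MPK = 0.35·4.7413^(-0.65) ≈ 0.1273.
MPK > n+δ = 0.08, so the economy is dynamically efficient (under-saving).

under-saving; MPK ≈ 0.1273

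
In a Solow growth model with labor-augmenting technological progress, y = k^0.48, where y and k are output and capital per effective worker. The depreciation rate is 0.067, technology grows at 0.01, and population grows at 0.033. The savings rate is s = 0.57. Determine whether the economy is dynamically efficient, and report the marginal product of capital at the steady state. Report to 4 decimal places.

dynamically inefficient; MPK ≈ 0.0926

Break-even investment rate: n + g + δ = 0.033 + 0.01 + 0.067 = 0.11.
Steady-state k*: s·k^0.48 = 0.11·k gives k* = (0.57/0.11)^(1/0.52) ≈ 23.6594.
MPK = 0.48·23.6594^(-0.52) ≈ 0.0926.
MPK < n+g+δ = 0.11, so the economy is dynamically inefficient (over-saving).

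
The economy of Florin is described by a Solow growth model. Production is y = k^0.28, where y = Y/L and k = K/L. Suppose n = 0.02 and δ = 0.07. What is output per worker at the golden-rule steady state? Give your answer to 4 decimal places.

y_gold ≈ 1.5549

n + δ = 0.02 + 0.07 = 0.09.
Setting f'(k) = n+δ gives 0.28·k^(0.28−1) = 0.09, hence k_gold = (0.28/0.09)^(1/0.72) ≈ 4.8373.
Output: y_gold = k_gold^0.28 = 4.8373^0.28 ≈ 1.5549.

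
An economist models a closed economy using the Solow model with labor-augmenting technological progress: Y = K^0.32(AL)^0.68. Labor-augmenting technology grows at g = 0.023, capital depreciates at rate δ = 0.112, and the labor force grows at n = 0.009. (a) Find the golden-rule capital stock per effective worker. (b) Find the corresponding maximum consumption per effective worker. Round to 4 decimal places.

(a) k_gold ≈ 3.2358; (b) c_gold ≈ 0.9902

Capital per effective worker breaks even when investment replaces (n + g + δ)·k; here n + g + δ = 0.144.
Golden rule sets MPK = n+g+δ: 0.32·k^(0.32−1) = 0.144, so k_gold = (0.32/0.144)^(1/0.68) ≈ 3.2358.
y_gold = 3.2358^0.32 ≈ 1.4561; c_gold = y_gold − 0.144·k_gold ≈ 0.9902.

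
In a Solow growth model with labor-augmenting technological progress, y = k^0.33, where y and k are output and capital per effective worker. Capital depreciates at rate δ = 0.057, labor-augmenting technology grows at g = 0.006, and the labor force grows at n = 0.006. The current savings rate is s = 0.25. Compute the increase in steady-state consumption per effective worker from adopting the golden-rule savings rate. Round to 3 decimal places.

Δc ≈ 0.034

n + g + δ = 0.006 + 0.006 + 0.057 = 0.069.
Current steady state (s = 0.25): k* = (0.25/0.069)^(1/0.67) ≈ 6.8307, y* = 6.8307^0.33 ≈ 1.8853, c* = (1−0.25)·1.8853 ≈ 1.4140.
Maximizing c = f(k) − (n+g+δ)·k gives f'(k) = n+g+δ, i.e. 0.33·k^(0.33−1) = 0.069, so k_gold = (0.33/0.069)^(1/0.67) ≈ 10.3377.
y_gold = 10.3377^0.33 ≈ 2.1615, c_gold = y_gold − 0.069·k_gold ≈ 1.4482.
Gain: Δc = 1.4482 − 1.4140 ≈ 0.0343.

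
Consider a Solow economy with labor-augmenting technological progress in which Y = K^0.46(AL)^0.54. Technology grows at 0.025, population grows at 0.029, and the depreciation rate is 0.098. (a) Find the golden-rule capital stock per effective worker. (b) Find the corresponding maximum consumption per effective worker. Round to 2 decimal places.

(a) k_gold ≈ 7.77; (b) c_gold ≈ 1.39

Capital per effective worker breaks even when investment replaces (n + g + δ)·k; here n + g + δ = 0.152.
At the golden rule the marginal product of capital equals n+g+δ: 0.46·k^(0.46−1) = 0.152. Solving, k_gold = (0.46/0.152)^(1/0.54) ≈ 7.7729.
y_gold = 7.7729^0.46 ≈ 2.5684; c_gold = y_gold − 0.152·k_gold ≈ 1.3870.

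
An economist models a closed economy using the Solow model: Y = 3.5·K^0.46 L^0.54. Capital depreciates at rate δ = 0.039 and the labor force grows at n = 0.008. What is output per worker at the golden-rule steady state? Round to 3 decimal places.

y_gold ≈ 71.028

n + δ = 0.008 + 0.039 = 0.047.
Maximizing c = f(k) − (n+δ)·k gives f'(k) = n+δ, i.e. 0.46·3.5·k^(0.46−1) = 0.047, so k_gold = (0.46·3.5/0.047)^(1/0.54) ≈ 695.1666.
Output: y_gold = 3.5·k_gold^0.46 = 3.5·695.1666^0.46 ≈ 71.0279.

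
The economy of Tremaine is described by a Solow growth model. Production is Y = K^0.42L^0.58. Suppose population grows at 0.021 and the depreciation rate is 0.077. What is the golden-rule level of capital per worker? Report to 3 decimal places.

k_gold ≈ 12.294

Break-even investment rate: n + δ = 0.021 + 0.077 = 0.098.
Setting f'(k) = n+δ gives 0.42·k^(0.42−1) = 0.098, hence k_gold = (0.42/0.098)^(1/0.58) ≈ 12.2941.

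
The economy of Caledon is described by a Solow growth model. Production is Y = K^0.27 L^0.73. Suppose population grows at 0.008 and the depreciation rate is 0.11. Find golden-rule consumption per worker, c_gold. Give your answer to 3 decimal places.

c_gold ≈ 0.991

Capital per worker breaks even when investment replaces (n + δ)·k; here n + δ = 0.118.
Setting f'(k) = n+δ gives 0.27·k^(0.27−1) = 0.118, hence k_gold = (0.27/0.118)^(1/0.73) ≈ 3.1077.
y_gold = 3.1077^0.27 ≈ 1.3582.
c_gold = y_gold − (n+δ)·k_gold = 1.3582 − 0.118·3.1077 ≈ 0.9915.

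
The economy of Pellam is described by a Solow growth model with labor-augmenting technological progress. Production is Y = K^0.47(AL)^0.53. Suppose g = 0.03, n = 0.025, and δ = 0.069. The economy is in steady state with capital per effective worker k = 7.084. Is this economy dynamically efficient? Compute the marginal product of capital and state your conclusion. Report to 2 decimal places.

dynamically efficient; MPK ≈ 0.17

Capital per effective worker breaks even when investment replaces (n + g + δ)·k; here n + g + δ = 0.124.
MPK = 0.47·k^(0.47−1) = 0.47·7.084^(-0.53) ≈ 0.1665.
MPK > 0.124, so the economy is dynamically efficient (under-saving).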